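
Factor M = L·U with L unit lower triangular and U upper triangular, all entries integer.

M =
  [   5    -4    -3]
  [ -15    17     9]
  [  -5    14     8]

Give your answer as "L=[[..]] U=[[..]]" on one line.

  r1 -= -3·r0 → [0,5,0]
  r2 -= -1·r0 → [0,10,5]
  r2 -= 2·r1 → [0,0,5]

L=[[1,0,0],[-3,1,0],[-1,2,1]] U=[[5,-4,-3],[0,5,0],[0,0,5]]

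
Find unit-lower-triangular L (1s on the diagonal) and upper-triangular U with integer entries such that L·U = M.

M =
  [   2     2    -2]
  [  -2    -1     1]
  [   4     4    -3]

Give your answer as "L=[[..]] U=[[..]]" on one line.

L=[[1,0,0],[-1,1,0],[2,0,1]] U=[[2,2,-2],[0,1,-1],[0,0,1]]

  R1 -= -1·R0 → [0,1,-1]
  R2 -= 2·R0 → [0,0,1]
  R2 -= 0·R1 → [0,0,1]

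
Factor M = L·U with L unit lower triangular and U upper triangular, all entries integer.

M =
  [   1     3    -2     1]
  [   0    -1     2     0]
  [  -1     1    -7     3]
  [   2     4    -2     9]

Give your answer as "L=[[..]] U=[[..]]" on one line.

  r1 -= 0·r0 → [0,-1,2,0]
  r2 -= -1·r0 → [0,4,-9,4]
  r3 -= 2·r0 → [0,-2,2,7]
  r2 -= -4·r1 → [0,0,-1,4]
  r3 -= 2·r1 → [0,0,-2,7]
  r3 -= 2·r2 → [0,0,0,-1]

L=[[1,0,0,0],[0,1,0,0],[-1,-4,1,0],[2,2,2,1]] U=[[1,3,-2,1],[0,-1,2,0],[0,0,-1,4],[0,0,0,-1]]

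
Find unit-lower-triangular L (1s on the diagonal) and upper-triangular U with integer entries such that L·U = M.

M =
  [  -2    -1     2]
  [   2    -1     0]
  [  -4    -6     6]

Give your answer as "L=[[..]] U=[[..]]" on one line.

  r1 -= -1·r0 → [0,-2,2]
  r2 -= 2·r0 → [0,-4,2]
  r2 -= 2·r1 → [0,0,-2]

L=[[1,0,0],[-1,1,0],[2,2,1]] U=[[-2,-1,2],[0,-2,2],[0,0,-2]]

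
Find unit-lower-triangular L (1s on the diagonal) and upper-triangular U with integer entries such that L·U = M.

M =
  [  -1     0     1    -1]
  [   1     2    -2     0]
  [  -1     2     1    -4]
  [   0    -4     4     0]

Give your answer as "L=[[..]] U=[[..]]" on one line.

  R1 -= -1·R0 → [0,2,-1,-1]
  R2 -= 1·R0 → [0,2,0,-3]
  R3 -= 0·R0 → [0,-4,4,0]
  R2 -= 1·R1 → [0,0,1,-2]
  R3 -= -2·R1 → [0,0,2,-2]
  R3 -= 2·R2 → [0,0,0,2]

L=[[1,0,0,0],[-1,1,0,0],[1,1,1,0],[0,-2,2,1]] U=[[-1,0,1,-1],[0,2,-1,-1],[0,0,1,-2],[0,0,0,2]]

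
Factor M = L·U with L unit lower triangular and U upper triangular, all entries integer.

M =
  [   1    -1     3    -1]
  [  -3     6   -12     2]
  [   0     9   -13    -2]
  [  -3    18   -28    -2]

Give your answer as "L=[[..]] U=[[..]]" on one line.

L=[[1,0,0,0],[-3,1,0,0],[0,3,1,0],[-3,5,1,1]] U=[[1,-1,3,-1],[0,3,-3,-1],[0,0,-4,1],[0,0,0,-1]]

  row1 -= -3·row0 → [0,3,-3,-1]
  row2 -= 0·row0 → [0,9,-13,-2]
  row3 -= -3·row0 → [0,15,-19,-5]
  row2 -= 3·row1 → [0,0,-4,1]
  row3 -= 5·row1 → [0,0,-4,0]
  row3 -= 1·row2 → [0,0,0,-1]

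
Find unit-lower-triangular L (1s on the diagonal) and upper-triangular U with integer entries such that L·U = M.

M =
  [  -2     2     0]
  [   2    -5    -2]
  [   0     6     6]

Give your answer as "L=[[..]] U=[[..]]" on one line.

  r1 -= -1·r0 → [0,-3,-2]
  r2 -= 0·r0 → [0,6,6]
  r2 -= -2·r1 → [0,0,2]

L=[[1,0,0],[-1,1,0],[0,-2,1]] U=[[-2,2,0],[0,-3,-2],[0,0,2]]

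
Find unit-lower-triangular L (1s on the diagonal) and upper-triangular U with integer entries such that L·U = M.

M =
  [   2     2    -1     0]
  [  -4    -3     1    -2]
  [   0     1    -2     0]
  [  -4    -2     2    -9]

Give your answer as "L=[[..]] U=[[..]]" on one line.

  R1 -= -2·R0 → [0,1,-1,-2]
  R2 -= 0·R0 → [0,1,-2,0]
  R3 -= -2·R0 → [0,2,0,-9]
  R2 -= 1·R1 → [0,0,-1,2]
  R3 -= 2·R1 → [0,0,2,-5]
  R3 -= -2·R2 → [0,0,0,-1]

L=[[1,0,0,0],[-2,1,0,0],[0,1,1,0],[-2,2,-2,1]] U=[[2,2,-1,0],[0,1,-1,-2],[0,0,-1,2],[0,0,0,-1]]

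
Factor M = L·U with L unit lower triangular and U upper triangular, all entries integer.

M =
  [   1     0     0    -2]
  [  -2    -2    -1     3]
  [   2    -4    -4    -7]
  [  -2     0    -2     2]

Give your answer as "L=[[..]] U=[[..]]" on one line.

L=[[1,0,0,0],[-2,1,0,0],[2,2,1,0],[-2,0,1,1]] U=[[1,0,0,-2],[0,-2,-1,-1],[0,0,-2,-1],[0,0,0,-1]]

  r1 -= -2·r0 → [0,-2,-1,-1]
  r2 -= 2·r0 → [0,-4,-4,-3]
  r3 -= -2·r0 → [0,0,-2,-2]
  r2 -= 2·r1 → [0,0,-2,-1]
  r3 -= 0·r1 → [0,0,-2,-2]
  r3 -= 1·r2 → [0,0,0,-1]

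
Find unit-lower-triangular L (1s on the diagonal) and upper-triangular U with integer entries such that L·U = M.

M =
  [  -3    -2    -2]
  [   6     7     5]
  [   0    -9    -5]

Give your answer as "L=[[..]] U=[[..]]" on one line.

  row1 -= -2·row0 → [0,3,1]
  row2 -= 0·row0 → [0,-9,-5]
  row2 -= -3·row1 → [0,0,-2]

L=[[1,0,0],[-2,1,0],[0,-3,1]] U=[[-3,-2,-2],[0,3,1],[0,0,-2]]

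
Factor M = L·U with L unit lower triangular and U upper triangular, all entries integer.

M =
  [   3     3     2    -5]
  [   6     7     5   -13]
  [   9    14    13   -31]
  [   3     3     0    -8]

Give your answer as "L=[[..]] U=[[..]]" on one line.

L=[[1,0,0,0],[2,1,0,0],[3,5,1,0],[1,0,-1,1]] U=[[3,3,2,-5],[0,1,1,-3],[0,0,2,-1],[0,0,0,-4]]

  R1 -= 2·R0 → [0,1,1,-3]
  R2 -= 3·R0 → [0,5,7,-16]
  R3 -= 1·R0 → [0,0,-2,-3]
  R2 -= 5·R1 → [0,0,2,-1]
  R3 -= 0·R1 → [0,0,-2,-3]
  R3 -= -1·R2 → [0,0,0,-4]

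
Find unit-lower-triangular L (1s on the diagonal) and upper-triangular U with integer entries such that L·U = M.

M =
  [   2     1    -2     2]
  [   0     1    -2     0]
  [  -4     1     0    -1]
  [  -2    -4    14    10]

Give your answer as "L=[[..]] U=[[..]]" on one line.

L=[[1,0,0,0],[0,1,0,0],[-2,3,1,0],[-1,-3,3,1]] U=[[2,1,-2,2],[0,1,-2,0],[0,0,2,3],[0,0,0,3]]

  row1 -= 0·row0 → [0,1,-2,0]
  row2 -= -2·row0 → [0,3,-4,3]
  row3 -= -1·row0 → [0,-3,12,12]
  row2 -= 3·row1 → [0,0,2,3]
  row3 -= -3·row1 → [0,0,6,12]
  row3 -= 3·row2 → [0,0,0,3]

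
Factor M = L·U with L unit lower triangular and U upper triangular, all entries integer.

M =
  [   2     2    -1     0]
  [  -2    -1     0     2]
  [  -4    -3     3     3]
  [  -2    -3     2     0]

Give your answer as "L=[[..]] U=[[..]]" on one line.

L=[[1,0,0,0],[-1,1,0,0],[-2,1,1,0],[-1,-1,0,1]] U=[[2,2,-1,0],[0,1,-1,2],[0,0,2,1],[0,0,0,2]]

  R1 -= -1·R0 → [0,1,-1,2]
  R2 -= -2·R0 → [0,1,1,3]
  R3 -= -1·R0 → [0,-1,1,0]
  R2 -= 1·R1 → [0,0,2,1]
  R3 -= -1·R1 → [0,0,0,2]
  R3 -= 0·R2 → [0,0,0,2]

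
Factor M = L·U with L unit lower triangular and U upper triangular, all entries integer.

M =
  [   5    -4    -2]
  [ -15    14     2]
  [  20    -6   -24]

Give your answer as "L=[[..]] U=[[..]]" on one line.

L=[[1,0,0],[-3,1,0],[4,5,1]] U=[[5,-4,-2],[0,2,-4],[0,0,4]]

  r1 -= -3·r0 → [0,2,-4]
  r2 -= 4·r0 → [0,10,-16]
  r2 -= 5·r1 → [0,0,4]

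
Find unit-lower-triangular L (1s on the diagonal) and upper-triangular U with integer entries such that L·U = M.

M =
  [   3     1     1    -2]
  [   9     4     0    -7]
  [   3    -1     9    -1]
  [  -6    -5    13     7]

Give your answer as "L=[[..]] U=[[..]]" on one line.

  R1 -= 3·R0 → [0,1,-3,-1]
  R2 -= 1·R0 → [0,-2,8,1]
  R3 -= -2·R0 → [0,-3,15,3]
  R2 -= -2·R1 → [0,0,2,-1]
  R3 -= -3·R1 → [0,0,6,0]
  R3 -= 3·R2 → [0,0,0,3]

L=[[1,0,0,0],[3,1,0,0],[1,-2,1,0],[-2,-3,3,1]] U=[[3,1,1,-2],[0,1,-3,-1],[0,0,2,-1],[0,0,0,3]]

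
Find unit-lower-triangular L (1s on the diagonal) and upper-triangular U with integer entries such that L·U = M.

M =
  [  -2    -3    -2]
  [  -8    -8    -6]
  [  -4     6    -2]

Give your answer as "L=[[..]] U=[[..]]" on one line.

L=[[1,0,0],[4,1,0],[2,3,1]] U=[[-2,-3,-2],[0,4,2],[0,0,-4]]

  r1 -= 4·r0 → [0,4,2]
  r2 -= 2·r0 → [0,12,2]
  r2 -= 3·r1 → [0,0,-4]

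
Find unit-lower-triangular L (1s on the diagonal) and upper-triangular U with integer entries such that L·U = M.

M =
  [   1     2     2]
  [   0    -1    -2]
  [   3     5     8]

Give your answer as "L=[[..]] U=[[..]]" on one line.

L=[[1,0,0],[0,1,0],[3,1,1]] U=[[1,2,2],[0,-1,-2],[0,0,4]]

  R1 -= 0·R0 → [0,-1,-2]
  R2 -= 3·R0 → [0,-1,2]
  R2 -= 1·R1 → [0,0,4]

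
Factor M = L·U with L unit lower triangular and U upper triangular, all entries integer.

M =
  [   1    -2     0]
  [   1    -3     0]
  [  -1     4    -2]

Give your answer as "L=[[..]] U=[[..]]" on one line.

  r1 -= 1·r0 → [0,-1,0]
  r2 -= -1·r0 → [0,2,-2]
  r2 -= -2·r1 → [0,0,-2]

L=[[1,0,0],[1,1,0],[-1,-2,1]] U=[[1,-2,0],[0,-1,0],[0,0,-2]]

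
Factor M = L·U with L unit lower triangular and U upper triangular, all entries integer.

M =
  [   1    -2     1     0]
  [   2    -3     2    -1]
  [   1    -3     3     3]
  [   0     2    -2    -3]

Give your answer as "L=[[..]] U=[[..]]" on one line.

  row1 -= 2·row0 → [0,1,0,-1]
  row2 -= 1·row0 → [0,-1,2,3]
  row3 -= 0·row0 → [0,2,-2,-3]
  row2 -= -1·row1 → [0,0,2,2]
  row3 -= 2·row1 → [0,0,-2,-1]
  row3 -= -1·row2 → [0,0,0,1]

L=[[1,0,0,0],[2,1,0,0],[1,-1,1,0],[0,2,-1,1]] U=[[1,-2,1,0],[0,1,0,-1],[0,0,2,2],[0,0,0,1]]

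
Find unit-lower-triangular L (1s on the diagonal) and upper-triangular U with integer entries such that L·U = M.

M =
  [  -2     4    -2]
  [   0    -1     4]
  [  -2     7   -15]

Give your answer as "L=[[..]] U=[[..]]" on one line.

L=[[1,0,0],[0,1,0],[1,-3,1]] U=[[-2,4,-2],[0,-1,4],[0,0,-1]]

  r1 -= 0·r0 → [0,-1,4]
  r2 -= 1·r0 → [0,3,-13]
  r2 -= -3·r1 → [0,0,-1]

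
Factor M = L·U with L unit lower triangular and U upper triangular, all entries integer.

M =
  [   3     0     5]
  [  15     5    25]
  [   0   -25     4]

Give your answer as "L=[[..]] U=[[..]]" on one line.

  R1 -= 5·R0 → [0,5,0]
  R2 -= 0·R0 → [0,-25,4]
  R2 -= -5·R1 → [0,0,4]

L=[[1,0,0],[5,1,0],[0,-5,1]] U=[[3,0,5],[0,5,0],[0,0,4]]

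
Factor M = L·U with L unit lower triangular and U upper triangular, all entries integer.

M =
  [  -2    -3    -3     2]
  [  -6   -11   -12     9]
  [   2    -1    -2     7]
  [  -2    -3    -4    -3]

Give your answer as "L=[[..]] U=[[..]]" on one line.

L=[[1,0,0,0],[3,1,0,0],[-1,2,1,0],[1,0,-1,1]] U=[[-2,-3,-3,2],[0,-2,-3,3],[0,0,1,3],[0,0,0,-2]]

  r1 -= 3·r0 → [0,-2,-3,3]
  r2 -= -1·r0 → [0,-4,-5,9]
  r3 -= 1·r0 → [0,0,-1,-5]
  r2 -= 2·r1 → [0,0,1,3]
  r3 -= 0·r1 → [0,0,-1,-5]
  r3 -= -1·r2 → [0,0,0,-2]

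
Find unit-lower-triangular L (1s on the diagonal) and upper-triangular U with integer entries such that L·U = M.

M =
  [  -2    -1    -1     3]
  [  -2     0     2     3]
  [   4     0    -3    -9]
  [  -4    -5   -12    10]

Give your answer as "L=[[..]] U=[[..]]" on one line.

L=[[1,0,0,0],[1,1,0,0],[-2,-2,1,0],[2,-3,-1,1]] U=[[-2,-1,-1,3],[0,1,3,0],[0,0,1,-3],[0,0,0,1]]

  R1 -= 1·R0 → [0,1,3,0]
  R2 -= -2·R0 → [0,-2,-5,-3]
  R3 -= 2·R0 → [0,-3,-10,4]
  R2 -= -2·R1 → [0,0,1,-3]
  R3 -= -3·R1 → [0,0,-1,4]
  R3 -= -1·R2 → [0,0,0,1]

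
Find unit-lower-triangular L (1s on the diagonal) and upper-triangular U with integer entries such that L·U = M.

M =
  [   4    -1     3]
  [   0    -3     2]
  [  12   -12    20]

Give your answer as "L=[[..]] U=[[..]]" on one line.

L=[[1,0,0],[0,1,0],[3,3,1]] U=[[4,-1,3],[0,-3,2],[0,0,5]]

  R1 -= 0·R0 → [0,-3,2]
  R2 -= 3·R0 → [0,-9,11]
  R2 -= 3·R1 → [0,0,5]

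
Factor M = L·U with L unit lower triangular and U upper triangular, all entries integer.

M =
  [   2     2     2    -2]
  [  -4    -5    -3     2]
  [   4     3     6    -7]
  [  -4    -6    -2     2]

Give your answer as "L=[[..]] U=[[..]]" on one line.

L=[[1,0,0,0],[-2,1,0,0],[2,1,1,0],[-2,2,0,1]] U=[[2,2,2,-2],[0,-1,1,-2],[0,0,1,-1],[0,0,0,2]]

  r1 -= -2·r0 → [0,-1,1,-2]
  r2 -= 2·r0 → [0,-1,2,-3]
  r3 -= -2·r0 → [0,-2,2,-2]
  r2 -= 1·r1 → [0,0,1,-1]
  r3 -= 2·r1 → [0,0,0,2]
  r3 -= 0·r2 → [0,0,0,2]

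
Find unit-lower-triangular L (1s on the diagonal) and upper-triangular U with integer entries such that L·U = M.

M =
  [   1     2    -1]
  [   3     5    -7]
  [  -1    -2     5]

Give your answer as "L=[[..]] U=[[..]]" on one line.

L=[[1,0,0],[3,1,0],[-1,0,1]] U=[[1,2,-1],[0,-1,-4],[0,0,4]]

  row1 -= 3·row0 → [0,-1,-4]
  row2 -= -1·row0 → [0,0,4]
  row2 -= 0·row1 → [0,0,4]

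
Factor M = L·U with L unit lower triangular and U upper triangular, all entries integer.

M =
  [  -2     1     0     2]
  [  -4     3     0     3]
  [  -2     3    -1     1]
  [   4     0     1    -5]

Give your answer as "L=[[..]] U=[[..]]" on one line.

  R1 -= 2·R0 → [0,1,0,-1]
  R2 -= 1·R0 → [0,2,-1,-1]
  R3 -= -2·R0 → [0,2,1,-1]
  R2 -= 2·R1 → [0,0,-1,1]
  R3 -= 2·R1 → [0,0,1,1]
  R3 -= -1·R2 → [0,0,0,2]

L=[[1,0,0,0],[2,1,0,0],[1,2,1,0],[-2,2,-1,1]] U=[[-2,1,0,2],[0,1,0,-1],[0,0,-1,1],[0,0,0,2]]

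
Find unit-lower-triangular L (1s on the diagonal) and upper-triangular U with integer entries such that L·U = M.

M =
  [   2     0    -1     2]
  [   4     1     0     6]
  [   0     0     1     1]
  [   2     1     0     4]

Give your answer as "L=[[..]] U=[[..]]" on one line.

L=[[1,0,0,0],[2,1,0,0],[0,0,1,0],[1,1,-1,1]] U=[[2,0,-1,2],[0,1,2,2],[0,0,1,1],[0,0,0,1]]

  r1 -= 2·r0 → [0,1,2,2]
  r2 -= 0·r0 → [0,0,1,1]
  r3 -= 1·r0 → [0,1,1,2]
  r2 -= 0·r1 → [0,0,1,1]
  r3 -= 1·r1 → [0,0,-1,0]
  r3 -= -1·r2 → [0,0,0,1]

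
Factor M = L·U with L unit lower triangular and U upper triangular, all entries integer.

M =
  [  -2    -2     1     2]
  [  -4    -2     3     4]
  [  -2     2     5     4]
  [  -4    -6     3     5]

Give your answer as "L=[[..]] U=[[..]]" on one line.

  row1 -= 2·row0 → [0,2,1,0]
  row2 -= 1·row0 → [0,4,4,2]
  row3 -= 2·row0 → [0,-2,1,1]
  row2 -= 2·row1 → [0,0,2,2]
  row3 -= -1·row1 → [0,0,2,1]
  row3 -= 1·row2 → [0,0,0,-1]

L=[[1,0,0,0],[2,1,0,0],[1,2,1,0],[2,-1,1,1]] U=[[-2,-2,1,2],[0,2,1,0],[0,0,2,2],[0,0,0,-1]]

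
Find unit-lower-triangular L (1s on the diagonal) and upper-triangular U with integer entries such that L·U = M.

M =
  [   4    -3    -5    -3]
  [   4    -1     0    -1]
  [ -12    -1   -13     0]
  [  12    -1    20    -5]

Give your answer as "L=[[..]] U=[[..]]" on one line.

  R1 -= 1·R0 → [0,2,5,2]
  R2 -= -3·R0 → [0,-10,-28,-9]
  R3 -= 3·R0 → [0,8,35,4]
  R2 -= -5·R1 → [0,0,-3,1]
  R3 -= 4·R1 → [0,0,15,-4]
  R3 -= -5·R2 → [0,0,0,1]

L=[[1,0,0,0],[1,1,0,0],[-3,-5,1,0],[3,4,-5,1]] U=[[4,-3,-5,-3],[0,2,5,2],[0,0,-3,1],[0,0,0,1]]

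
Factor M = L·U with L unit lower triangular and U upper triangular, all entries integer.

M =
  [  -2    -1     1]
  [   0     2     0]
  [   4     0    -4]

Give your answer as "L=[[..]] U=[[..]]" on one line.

  R1 -= 0·R0 → [0,2,0]
  R2 -= -2·R0 → [0,-2,-2]
  R2 -= -1·R1 → [0,0,-2]

L=[[1,0,0],[0,1,0],[-2,-1,1]] U=[[-2,-1,1],[0,2,0],[0,0,-2]]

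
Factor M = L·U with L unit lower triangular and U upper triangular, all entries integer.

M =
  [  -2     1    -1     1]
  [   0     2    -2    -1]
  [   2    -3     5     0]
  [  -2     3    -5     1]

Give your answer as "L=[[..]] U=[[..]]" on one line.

L=[[1,0,0,0],[0,1,0,0],[-1,-1,1,0],[1,1,-1,1]] U=[[-2,1,-1,1],[0,2,-2,-1],[0,0,2,0],[0,0,0,1]]

  row1 -= 0·row0 → [0,2,-2,-1]
  row2 -= -1·row0 → [0,-2,4,1]
  row3 -= 1·row0 → [0,2,-4,0]
  row2 -= -1·row1 → [0,0,2,0]
  row3 -= 1·row1 → [0,0,-2,1]
  row3 -= -1·row2 → [0,0,0,1]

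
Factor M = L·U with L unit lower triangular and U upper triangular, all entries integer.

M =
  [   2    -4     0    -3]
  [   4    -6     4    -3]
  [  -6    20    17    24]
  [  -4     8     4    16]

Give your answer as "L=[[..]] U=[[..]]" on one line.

  row1 -= 2·row0 → [0,2,4,3]
  row2 -= -3·row0 → [0,8,17,15]
  row3 -= -2·row0 → [0,0,4,10]
  row2 -= 4·row1 → [0,0,1,3]
  row3 -= 0·row1 → [0,0,4,10]
  row3 -= 4·row2 → [0,0,0,-2]

L=[[1,0,0,0],[2,1,0,0],[-3,4,1,0],[-2,0,4,1]] U=[[2,-4,0,-3],[0,2,4,3],[0,0,1,3],[0,0,0,-2]]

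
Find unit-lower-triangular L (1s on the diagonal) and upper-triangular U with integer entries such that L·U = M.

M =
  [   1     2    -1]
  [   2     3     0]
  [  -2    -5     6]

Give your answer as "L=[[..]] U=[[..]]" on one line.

  row1 -= 2·row0 → [0,-1,2]
  row2 -= -2·row0 → [0,-1,4]
  row2 -= 1·row1 → [0,0,2]

L=[[1,0,0],[2,1,0],[-2,1,1]] U=[[1,2,-1],[0,-1,2],[0,0,2]]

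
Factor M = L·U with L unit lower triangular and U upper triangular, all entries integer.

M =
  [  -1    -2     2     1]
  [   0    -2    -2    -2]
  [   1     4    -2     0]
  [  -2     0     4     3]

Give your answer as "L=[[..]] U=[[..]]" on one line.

L=[[1,0,0,0],[0,1,0,0],[-1,-1,1,0],[2,-2,2,1]] U=[[-1,-2,2,1],[0,-2,-2,-2],[0,0,-2,-1],[0,0,0,-1]]

  row1 -= 0·row0 → [0,-2,-2,-2]
  row2 -= -1·row0 → [0,2,0,1]
  row3 -= 2·row0 → [0,4,0,1]
  row2 -= -1·row1 → [0,0,-2,-1]
  row3 -= -2·row1 → [0,0,-4,-3]
  row3 -= 2·row2 → [0,0,0,-1]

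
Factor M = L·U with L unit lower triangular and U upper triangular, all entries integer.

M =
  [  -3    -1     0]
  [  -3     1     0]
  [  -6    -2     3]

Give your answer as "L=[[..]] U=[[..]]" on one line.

  row1 -= 1·row0 → [0,2,0]
  row2 -= 2·row0 → [0,0,3]
  row2 -= 0·row1 → [0,0,3]

L=[[1,0,0],[1,1,0],[2,0,1]] U=[[-3,-1,0],[0,2,0],[0,0,3]]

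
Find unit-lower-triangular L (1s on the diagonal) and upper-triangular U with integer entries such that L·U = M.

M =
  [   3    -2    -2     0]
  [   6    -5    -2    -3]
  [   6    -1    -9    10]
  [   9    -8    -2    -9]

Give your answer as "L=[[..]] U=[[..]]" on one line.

L=[[1,0,0,0],[2,1,0,0],[2,-3,1,0],[3,2,0,1]] U=[[3,-2,-2,0],[0,-1,2,-3],[0,0,1,1],[0,0,0,-3]]

  row1 -= 2·row0 → [0,-1,2,-3]
  row2 -= 2·row0 → [0,3,-5,10]
  row3 -= 3·row0 → [0,-2,4,-9]
  row2 -= -3·row1 → [0,0,1,1]
  row3 -= 2·row1 → [0,0,0,-3]
  row3 -= 0·row2 → [0,0,0,-3]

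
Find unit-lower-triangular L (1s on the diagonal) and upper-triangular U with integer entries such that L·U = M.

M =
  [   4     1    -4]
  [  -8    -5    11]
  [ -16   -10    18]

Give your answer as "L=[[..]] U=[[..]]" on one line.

  row1 -= -2·row0 → [0,-3,3]
  row2 -= -4·row0 → [0,-6,2]
  row2 -= 2·row1 → [0,0,-4]

L=[[1,0,0],[-2,1,0],[-4,2,1]] U=[[4,1,-4],[0,-3,3],[0,0,-4]]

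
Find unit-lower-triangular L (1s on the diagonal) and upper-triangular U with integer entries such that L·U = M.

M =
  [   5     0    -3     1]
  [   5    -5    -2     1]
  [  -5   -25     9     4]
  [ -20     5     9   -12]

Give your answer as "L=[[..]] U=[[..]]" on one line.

  r1 -= 1·r0 → [0,-5,1,0]
  r2 -= -1·r0 → [0,-25,6,5]
  r3 -= -4·r0 → [0,5,-3,-8]
  r2 -= 5·r1 → [0,0,1,5]
  r3 -= -1·r1 → [0,0,-2,-8]
  r3 -= -2·r2 → [0,0,0,2]

L=[[1,0,0,0],[1,1,0,0],[-1,5,1,0],[-4,-1,-2,1]] U=[[5,0,-3,1],[0,-5,1,0],[0,0,1,5],[0,0,0,2]]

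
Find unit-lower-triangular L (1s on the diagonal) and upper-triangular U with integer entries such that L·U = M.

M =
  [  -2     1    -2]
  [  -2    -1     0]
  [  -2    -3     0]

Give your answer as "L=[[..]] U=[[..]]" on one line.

  row1 -= 1·row0 → [0,-2,2]
  row2 -= 1·row0 → [0,-4,2]
  row2 -= 2·row1 → [0,0,-2]

L=[[1,0,0],[1,1,0],[1,2,1]] U=[[-2,1,-2],[0,-2,2],[0,0,-2]]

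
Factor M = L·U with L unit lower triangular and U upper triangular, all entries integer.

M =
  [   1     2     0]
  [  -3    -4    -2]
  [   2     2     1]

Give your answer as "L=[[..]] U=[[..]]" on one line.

  row1 -= -3·row0 → [0,2,-2]
  row2 -= 2·row0 → [0,-2,1]
  row2 -= -1·row1 → [0,0,-1]

L=[[1,0,0],[-3,1,0],[2,-1,1]] U=[[1,2,0],[0,2,-2],[0,0,-1]]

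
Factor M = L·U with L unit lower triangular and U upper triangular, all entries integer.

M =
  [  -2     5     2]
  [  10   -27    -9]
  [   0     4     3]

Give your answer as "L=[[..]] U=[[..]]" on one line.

L=[[1,0,0],[-5,1,0],[0,-2,1]] U=[[-2,5,2],[0,-2,1],[0,0,5]]

  R1 -= -5·R0 → [0,-2,1]
  R2 -= 0·R0 → [0,4,3]
  R2 -= -2·R1 → [0,0,5]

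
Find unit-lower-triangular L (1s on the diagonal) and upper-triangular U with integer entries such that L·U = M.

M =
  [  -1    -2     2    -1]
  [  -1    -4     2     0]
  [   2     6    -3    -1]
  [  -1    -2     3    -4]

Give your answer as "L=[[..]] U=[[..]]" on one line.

L=[[1,0,0,0],[1,1,0,0],[-2,-1,1,0],[1,0,1,1]] U=[[-1,-2,2,-1],[0,-2,0,1],[0,0,1,-2],[0,0,0,-1]]

  r1 -= 1·r0 → [0,-2,0,1]
  r2 -= -2·r0 → [0,2,1,-3]
  r3 -= 1·r0 → [0,0,1,-3]
  r2 -= -1·r1 → [0,0,1,-2]
  r3 -= 0·r1 → [0,0,1,-3]
  r3 -= 1·r2 → [0,0,0,-1]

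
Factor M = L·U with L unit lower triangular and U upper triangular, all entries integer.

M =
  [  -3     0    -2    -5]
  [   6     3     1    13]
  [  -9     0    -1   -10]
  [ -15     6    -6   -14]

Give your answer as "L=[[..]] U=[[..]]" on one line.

  row1 -= -2·row0 → [0,3,-3,3]
  row2 -= 3·row0 → [0,0,5,5]
  row3 -= 5·row0 → [0,6,4,11]
  row2 -= 0·row1 → [0,0,5,5]
  row3 -= 2·row1 → [0,0,10,5]
  row3 -= 2·row2 → [0,0,0,-5]

L=[[1,0,0,0],[-2,1,0,0],[3,0,1,0],[5,2,2,1]] U=[[-3,0,-2,-5],[0,3,-3,3],[0,0,5,5],[0,0,0,-5]]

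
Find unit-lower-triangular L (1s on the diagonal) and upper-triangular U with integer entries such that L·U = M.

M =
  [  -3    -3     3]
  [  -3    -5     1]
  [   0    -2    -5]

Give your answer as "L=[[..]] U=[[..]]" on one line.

  r1 -= 1·r0 → [0,-2,-2]
  r2 -= 0·r0 → [0,-2,-5]
  r2 -= 1·r1 → [0,0,-3]

L=[[1,0,0],[1,1,0],[0,1,1]] U=[[-3,-3,3],[0,-2,-2],[0,0,-3]]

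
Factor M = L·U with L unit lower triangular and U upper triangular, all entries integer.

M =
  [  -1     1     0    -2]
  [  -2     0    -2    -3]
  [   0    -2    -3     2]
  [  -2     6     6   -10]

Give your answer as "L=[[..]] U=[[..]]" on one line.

  R1 -= 2·R0 → [0,-2,-2,1]
  R2 -= 0·R0 → [0,-2,-3,2]
  R3 -= 2·R0 → [0,4,6,-6]
  R2 -= 1·R1 → [0,0,-1,1]
  R3 -= -2·R1 → [0,0,2,-4]
  R3 -= -2·R2 → [0,0,0,-2]

L=[[1,0,0,0],[2,1,0,0],[0,1,1,0],[2,-2,-2,1]] U=[[-1,1,0,-2],[0,-2,-2,1],[0,0,-1,1],[0,0,0,-2]]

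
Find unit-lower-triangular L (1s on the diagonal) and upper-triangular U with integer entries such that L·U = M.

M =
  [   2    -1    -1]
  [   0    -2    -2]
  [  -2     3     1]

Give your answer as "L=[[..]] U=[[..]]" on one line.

  R1 -= 0·R0 → [0,-2,-2]
  R2 -= -1·R0 → [0,2,0]
  R2 -= -1·R1 → [0,0,-2]

L=[[1,0,0],[0,1,0],[-1,-1,1]] U=[[2,-1,-1],[0,-2,-2],[0,0,-2]]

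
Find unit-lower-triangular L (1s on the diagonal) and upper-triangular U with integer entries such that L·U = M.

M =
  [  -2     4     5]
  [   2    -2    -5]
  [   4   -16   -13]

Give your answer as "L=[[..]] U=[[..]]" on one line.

  r1 -= -1·r0 → [0,2,0]
  r2 -= -2·r0 → [0,-8,-3]
  r2 -= -4·r1 → [0,0,-3]

L=[[1,0,0],[-1,1,0],[-2,-4,1]] U=[[-2,4,5],[0,2,0],[0,0,-3]]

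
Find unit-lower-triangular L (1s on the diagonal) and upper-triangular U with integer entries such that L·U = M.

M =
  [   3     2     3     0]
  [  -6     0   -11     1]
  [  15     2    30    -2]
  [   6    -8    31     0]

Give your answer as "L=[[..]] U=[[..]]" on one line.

L=[[1,0,0,0],[-2,1,0,0],[5,-2,1,0],[2,-3,2,1]] U=[[3,2,3,0],[0,4,-5,1],[0,0,5,0],[0,0,0,3]]

  R1 -= -2·R0 → [0,4,-5,1]
  R2 -= 5·R0 → [0,-8,15,-2]
  R3 -= 2·R0 → [0,-12,25,0]
  R2 -= -2·R1 → [0,0,5,0]
  R3 -= -3·R1 → [0,0,10,3]
  R3 -= 2·R2 → [0,0,0,3]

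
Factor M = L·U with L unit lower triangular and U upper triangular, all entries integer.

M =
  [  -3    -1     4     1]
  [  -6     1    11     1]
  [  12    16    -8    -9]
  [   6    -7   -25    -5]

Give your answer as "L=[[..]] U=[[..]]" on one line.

L=[[1,0,0,0],[2,1,0,0],[-4,4,1,0],[-2,-3,2,1]] U=[[-3,-1,4,1],[0,3,3,-1],[0,0,-4,-1],[0,0,0,-4]]

  r1 -= 2·r0 → [0,3,3,-1]
  r2 -= -4·r0 → [0,12,8,-5]
  r3 -= -2·r0 → [0,-9,-17,-3]
  r2 -= 4·r1 → [0,0,-4,-1]
  r3 -= -3·r1 → [0,0,-8,-6]
  r3 -= 2·r2 → [0,0,0,-4]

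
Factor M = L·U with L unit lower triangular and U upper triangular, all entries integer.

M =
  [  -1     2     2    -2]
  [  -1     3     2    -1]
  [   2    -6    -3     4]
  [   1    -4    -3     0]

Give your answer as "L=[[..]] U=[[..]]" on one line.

  row1 -= 1·row0 → [0,1,0,1]
  row2 -= -2·row0 → [0,-2,1,0]
  row3 -= -1·row0 → [0,-2,-1,-2]
  row2 -= -2·row1 → [0,0,1,2]
  row3 -= -2·row1 → [0,0,-1,0]
  row3 -= -1·row2 → [0,0,0,2]

L=[[1,0,0,0],[1,1,0,0],[-2,-2,1,0],[-1,-2,-1,1]] U=[[-1,2,2,-2],[0,1,0,1],[0,0,1,2],[0,0,0,2]]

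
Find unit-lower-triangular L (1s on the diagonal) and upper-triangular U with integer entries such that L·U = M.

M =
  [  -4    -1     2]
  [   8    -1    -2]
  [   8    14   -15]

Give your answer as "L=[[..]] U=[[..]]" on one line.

L=[[1,0,0],[-2,1,0],[-2,-4,1]] U=[[-4,-1,2],[0,-3,2],[0,0,-3]]

  row1 -= -2·row0 → [0,-3,2]
  row2 -= -2·row0 → [0,12,-11]
  row2 -= -4·row1 → [0,0,-3]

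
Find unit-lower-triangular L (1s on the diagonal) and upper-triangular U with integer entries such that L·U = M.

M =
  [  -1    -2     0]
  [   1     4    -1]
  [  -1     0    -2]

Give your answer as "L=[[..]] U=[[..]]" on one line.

  R1 -= -1·R0 → [0,2,-1]
  R2 -= 1·R0 → [0,2,-2]
  R2 -= 1·R1 → [0,0,-1]

L=[[1,0,0],[-1,1,0],[1,1,1]] U=[[-1,-2,0],[0,2,-1],[0,0,-1]]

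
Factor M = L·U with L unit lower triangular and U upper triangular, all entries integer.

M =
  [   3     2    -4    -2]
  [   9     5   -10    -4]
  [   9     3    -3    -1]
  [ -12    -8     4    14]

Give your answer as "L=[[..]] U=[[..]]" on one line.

  r1 -= 3·r0 → [0,-1,2,2]
  r2 -= 3·r0 → [0,-3,9,5]
  r3 -= -4·r0 → [0,0,-12,6]
  r2 -= 3·r1 → [0,0,3,-1]
  r3 -= 0·r1 → [0,0,-12,6]
  r3 -= -4·r2 → [0,0,0,2]

L=[[1,0,0,0],[3,1,0,0],[3,3,1,0],[-4,0,-4,1]] U=[[3,2,-4,-2],[0,-1,2,2],[0,0,3,-1],[0,0,0,2]]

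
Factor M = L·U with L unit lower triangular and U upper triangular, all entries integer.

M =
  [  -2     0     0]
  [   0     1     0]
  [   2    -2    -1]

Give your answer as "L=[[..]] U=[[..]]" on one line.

  R1 -= 0·R0 → [0,1,0]
  R2 -= -1·R0 → [0,-2,-1]
  R2 -= -2·R1 → [0,0,-1]

L=[[1,0,0],[0,1,0],[-1,-2,1]] U=[[-2,0,0],[0,1,0],[0,0,-1]]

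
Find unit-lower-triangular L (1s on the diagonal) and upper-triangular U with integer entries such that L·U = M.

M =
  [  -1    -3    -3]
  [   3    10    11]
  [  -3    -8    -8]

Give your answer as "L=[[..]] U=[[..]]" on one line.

  r1 -= -3·r0 → [0,1,2]
  r2 -= 3·r0 → [0,1,1]
  r2 -= 1·r1 → [0,0,-1]

L=[[1,0,0],[-3,1,0],[3,1,1]] U=[[-1,-3,-3],[0,1,2],[0,0,-1]]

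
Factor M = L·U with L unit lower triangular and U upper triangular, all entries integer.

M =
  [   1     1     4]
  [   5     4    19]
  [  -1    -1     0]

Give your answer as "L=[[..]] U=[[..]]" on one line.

  R1 -= 5·R0 → [0,-1,-1]
  R2 -= -1·R0 → [0,0,4]
  R2 -= 0·R1 → [0,0,4]

L=[[1,0,0],[5,1,0],[-1,0,1]] U=[[1,1,4],[0,-1,-1],[0,0,4]]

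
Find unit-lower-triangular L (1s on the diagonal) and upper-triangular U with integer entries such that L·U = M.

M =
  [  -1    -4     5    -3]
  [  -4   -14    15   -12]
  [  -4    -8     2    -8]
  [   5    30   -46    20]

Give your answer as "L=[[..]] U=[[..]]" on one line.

  R1 -= 4·R0 → [0,2,-5,0]
  R2 -= 4·R0 → [0,8,-18,4]
  R3 -= -5·R0 → [0,10,-21,5]
  R2 -= 4·R1 → [0,0,2,4]
  R3 -= 5·R1 → [0,0,4,5]
  R3 -= 2·R2 → [0,0,0,-3]

L=[[1,0,0,0],[4,1,0,0],[4,4,1,0],[-5,5,2,1]] U=[[-1,-4,5,-3],[0,2,-5,0],[0,0,2,4],[0,0,0,-3]]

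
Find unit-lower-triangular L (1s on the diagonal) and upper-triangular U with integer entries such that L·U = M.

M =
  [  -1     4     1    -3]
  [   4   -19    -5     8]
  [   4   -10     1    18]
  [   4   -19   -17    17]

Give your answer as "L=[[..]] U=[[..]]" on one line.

L=[[1,0,0,0],[-4,1,0,0],[-4,-2,1,0],[-4,1,-4,1]] U=[[-1,4,1,-3],[0,-3,-1,-4],[0,0,3,-2],[0,0,0,1]]

  r1 -= -4·r0 → [0,-3,-1,-4]
  r2 -= -4·r0 → [0,6,5,6]
  r3 -= -4·r0 → [0,-3,-13,5]
  r2 -= -2·r1 → [0,0,3,-2]
  r3 -= 1·r1 → [0,0,-12,9]
  r3 -= -4·r2 → [0,0,0,1]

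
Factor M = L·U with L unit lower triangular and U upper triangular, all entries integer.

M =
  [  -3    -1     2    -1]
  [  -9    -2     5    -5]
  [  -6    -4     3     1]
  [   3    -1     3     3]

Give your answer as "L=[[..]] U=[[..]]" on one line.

  r1 -= 3·r0 → [0,1,-1,-2]
  r2 -= 2·r0 → [0,-2,-1,3]
  r3 -= -1·r0 → [0,-2,5,2]
  r2 -= -2·r1 → [0,0,-3,-1]
  r3 -= -2·r1 → [0,0,3,-2]
  r3 -= -1·r2 → [0,0,0,-3]

L=[[1,0,0,0],[3,1,0,0],[2,-2,1,0],[-1,-2,-1,1]] U=[[-3,-1,2,-1],[0,1,-1,-2],[0,0,-3,-1],[0,0,0,-3]]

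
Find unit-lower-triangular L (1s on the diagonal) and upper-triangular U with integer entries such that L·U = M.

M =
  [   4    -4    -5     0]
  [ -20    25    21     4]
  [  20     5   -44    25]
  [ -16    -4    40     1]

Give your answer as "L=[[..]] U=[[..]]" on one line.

L=[[1,0,0,0],[-5,1,0,0],[5,5,1,0],[-4,-4,4,1]] U=[[4,-4,-5,0],[0,5,-4,4],[0,0,1,5],[0,0,0,-3]]

  row1 -= -5·row0 → [0,5,-4,4]
  row2 -= 5·row0 → [0,25,-19,25]
  row3 -= -4·row0 → [0,-20,20,1]
  row2 -= 5·row1 → [0,0,1,5]
  row3 -= -4·row1 → [0,0,4,17]
  row3 -= 4·row2 → [0,0,0,-3]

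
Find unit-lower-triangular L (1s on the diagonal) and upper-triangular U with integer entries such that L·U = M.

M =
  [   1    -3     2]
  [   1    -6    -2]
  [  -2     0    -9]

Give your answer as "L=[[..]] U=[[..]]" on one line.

  r1 -= 1·r0 → [0,-3,-4]
  r2 -= -2·r0 → [0,-6,-5]
  r2 -= 2·r1 → [0,0,3]

L=[[1,0,0],[1,1,0],[-2,2,1]] U=[[1,-3,2],[0,-3,-4],[0,0,3]]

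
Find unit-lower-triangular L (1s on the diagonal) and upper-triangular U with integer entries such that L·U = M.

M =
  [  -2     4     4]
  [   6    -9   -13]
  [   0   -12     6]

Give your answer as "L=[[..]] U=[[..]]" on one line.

  r1 -= -3·r0 → [0,3,-1]
  r2 -= 0·r0 → [0,-12,6]
  r2 -= -4·r1 → [0,0,2]

L=[[1,0,0],[-3,1,0],[0,-4,1]] U=[[-2,4,4],[0,3,-1],[0,0,2]]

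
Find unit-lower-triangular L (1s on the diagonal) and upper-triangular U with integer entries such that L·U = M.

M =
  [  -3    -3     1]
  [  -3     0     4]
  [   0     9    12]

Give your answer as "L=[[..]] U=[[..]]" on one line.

  R1 -= 1·R0 → [0,3,3]
  R2 -= 0·R0 → [0,9,12]
  R2 -= 3·R1 → [0,0,3]

L=[[1,0,0],[1,1,0],[0,3,1]] U=[[-3,-3,1],[0,3,3],[0,0,3]]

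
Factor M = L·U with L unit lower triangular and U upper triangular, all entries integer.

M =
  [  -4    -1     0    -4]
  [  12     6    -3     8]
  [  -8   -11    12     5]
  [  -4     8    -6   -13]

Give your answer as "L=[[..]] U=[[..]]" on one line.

  R1 -= -3·R0 → [0,3,-3,-4]
  R2 -= 2·R0 → [0,-9,12,13]
  R3 -= 1·R0 → [0,9,-6,-9]
  R2 -= -3·R1 → [0,0,3,1]
  R3 -= 3·R1 → [0,0,3,3]
  R3 -= 1·R2 → [0,0,0,2]

L=[[1,0,0,0],[-3,1,0,0],[2,-3,1,0],[1,3,1,1]] U=[[-4,-1,0,-4],[0,3,-3,-4],[0,0,3,1],[0,0,0,2]]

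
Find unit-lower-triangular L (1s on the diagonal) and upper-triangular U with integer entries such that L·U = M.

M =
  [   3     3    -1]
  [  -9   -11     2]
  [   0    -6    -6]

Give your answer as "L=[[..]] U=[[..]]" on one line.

  R1 -= -3·R0 → [0,-2,-1]
  R2 -= 0·R0 → [0,-6,-6]
  R2 -= 3·R1 → [0,0,-3]

L=[[1,0,0],[-3,1,0],[0,3,1]] U=[[3,3,-1],[0,-2,-1],[0,0,-3]]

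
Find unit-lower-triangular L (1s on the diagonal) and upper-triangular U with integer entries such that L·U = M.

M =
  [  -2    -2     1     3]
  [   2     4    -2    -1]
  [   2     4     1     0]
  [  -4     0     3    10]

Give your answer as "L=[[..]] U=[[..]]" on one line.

  r1 -= -1·r0 → [0,2,-1,2]
  r2 -= -1·r0 → [0,2,2,3]
  r3 -= 2·r0 → [0,4,1,4]
  r2 -= 1·r1 → [0,0,3,1]
  r3 -= 2·r1 → [0,0,3,0]
  r3 -= 1·r2 → [0,0,0,-1]

L=[[1,0,0,0],[-1,1,0,0],[-1,1,1,0],[2,2,1,1]] U=[[-2,-2,1,3],[0,2,-1,2],[0,0,3,1],[0,0,0,-1]]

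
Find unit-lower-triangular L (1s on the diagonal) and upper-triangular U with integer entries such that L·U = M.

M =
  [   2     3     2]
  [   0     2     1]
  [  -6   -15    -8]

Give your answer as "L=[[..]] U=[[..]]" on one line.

  r1 -= 0·r0 → [0,2,1]
  r2 -= -3·r0 → [0,-6,-2]
  r2 -= -3·r1 → [0,0,1]

L=[[1,0,0],[0,1,0],[-3,-3,1]] U=[[2,3,2],[0,2,1],[0,0,1]]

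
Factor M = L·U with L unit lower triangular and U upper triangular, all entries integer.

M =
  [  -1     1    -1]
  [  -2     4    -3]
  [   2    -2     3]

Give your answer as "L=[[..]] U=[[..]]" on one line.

L=[[1,0,0],[2,1,0],[-2,0,1]] U=[[-1,1,-1],[0,2,-1],[0,0,1]]

  row1 -= 2·row0 → [0,2,-1]
  row2 -= -2·row0 → [0,0,1]
  row2 -= 0·row1 → [0,0,1]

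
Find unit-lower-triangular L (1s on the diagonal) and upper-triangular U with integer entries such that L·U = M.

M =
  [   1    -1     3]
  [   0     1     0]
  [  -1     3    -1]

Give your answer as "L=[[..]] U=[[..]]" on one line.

L=[[1,0,0],[0,1,0],[-1,2,1]] U=[[1,-1,3],[0,1,0],[0,0,2]]

  row1 -= 0·row0 → [0,1,0]
  row2 -= -1·row0 → [0,2,2]
  row2 -= 2·row1 → [0,0,2]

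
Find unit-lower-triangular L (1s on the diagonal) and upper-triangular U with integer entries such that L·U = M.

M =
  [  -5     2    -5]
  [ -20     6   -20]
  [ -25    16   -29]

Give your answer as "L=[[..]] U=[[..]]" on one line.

L=[[1,0,0],[4,1,0],[5,-3,1]] U=[[-5,2,-5],[0,-2,0],[0,0,-4]]

  row1 -= 4·row0 → [0,-2,0]
  row2 -= 5·row0 → [0,6,-4]
  row2 -= -3·row1 → [0,0,-4]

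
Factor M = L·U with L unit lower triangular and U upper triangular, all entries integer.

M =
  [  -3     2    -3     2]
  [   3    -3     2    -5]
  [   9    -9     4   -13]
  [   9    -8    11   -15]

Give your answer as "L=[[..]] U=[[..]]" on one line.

  r1 -= -1·r0 → [0,-1,-1,-3]
  r2 -= -3·r0 → [0,-3,-5,-7]
  r3 -= -3·r0 → [0,-2,2,-9]
  r2 -= 3·r1 → [0,0,-2,2]
  r3 -= 2·r1 → [0,0,4,-3]
  r3 -= -2·r2 → [0,0,0,1]

L=[[1,0,0,0],[-1,1,0,0],[-3,3,1,0],[-3,2,-2,1]] U=[[-3,2,-3,2],[0,-1,-1,-3],[0,0,-2,2],[0,0,0,1]]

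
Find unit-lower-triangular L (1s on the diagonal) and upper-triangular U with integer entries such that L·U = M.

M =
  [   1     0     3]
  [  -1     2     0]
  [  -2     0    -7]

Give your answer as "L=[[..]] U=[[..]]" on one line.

  row1 -= -1·row0 → [0,2,3]
  row2 -= -2·row0 → [0,0,-1]
  row2 -= 0·row1 → [0,0,-1]

L=[[1,0,0],[-1,1,0],[-2,0,1]] U=[[1,0,3],[0,2,3],[0,0,-1]]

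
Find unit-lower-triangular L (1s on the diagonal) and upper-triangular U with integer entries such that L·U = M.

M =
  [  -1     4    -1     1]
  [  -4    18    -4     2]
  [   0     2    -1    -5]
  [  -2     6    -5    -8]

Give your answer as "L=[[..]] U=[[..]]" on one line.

  r1 -= 4·r0 → [0,2,0,-2]
  r2 -= 0·r0 → [0,2,-1,-5]
  r3 -= 2·r0 → [0,-2,-3,-10]
  r2 -= 1·r1 → [0,0,-1,-3]
  r3 -= -1·r1 → [0,0,-3,-12]
  r3 -= 3·r2 → [0,0,0,-3]

L=[[1,0,0,0],[4,1,0,0],[0,1,1,0],[2,-1,3,1]] U=[[-1,4,-1,1],[0,2,0,-2],[0,0,-1,-3],[0,0,0,-3]]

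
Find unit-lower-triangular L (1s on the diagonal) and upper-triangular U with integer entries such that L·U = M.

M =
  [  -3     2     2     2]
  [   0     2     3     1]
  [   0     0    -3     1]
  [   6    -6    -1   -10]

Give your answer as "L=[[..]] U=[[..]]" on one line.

  R1 -= 0·R0 → [0,2,3,1]
  R2 -= 0·R0 → [0,0,-3,1]
  R3 -= -2·R0 → [0,-2,3,-6]
  R2 -= 0·R1 → [0,0,-3,1]
  R3 -= -1·R1 → [0,0,6,-5]
  R3 -= -2·R2 → [0,0,0,-3]

L=[[1,0,0,0],[0,1,0,0],[0,0,1,0],[-2,-1,-2,1]] U=[[-3,2,2,2],[0,2,3,1],[0,0,-3,1],[0,0,0,-3]]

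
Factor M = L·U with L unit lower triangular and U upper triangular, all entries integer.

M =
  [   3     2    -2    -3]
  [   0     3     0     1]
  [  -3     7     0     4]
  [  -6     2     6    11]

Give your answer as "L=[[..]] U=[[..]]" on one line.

L=[[1,0,0,0],[0,1,0,0],[-1,3,1,0],[-2,2,-1,1]] U=[[3,2,-2,-3],[0,3,0,1],[0,0,-2,-2],[0,0,0,1]]

  row1 -= 0·row0 → [0,3,0,1]
  row2 -= -1·row0 → [0,9,-2,1]
  row3 -= -2·row0 → [0,6,2,5]
  row2 -= 3·row1 → [0,0,-2,-2]
  row3 -= 2·row1 → [0,0,2,3]
  row3 -= -1·row2 → [0,0,0,1]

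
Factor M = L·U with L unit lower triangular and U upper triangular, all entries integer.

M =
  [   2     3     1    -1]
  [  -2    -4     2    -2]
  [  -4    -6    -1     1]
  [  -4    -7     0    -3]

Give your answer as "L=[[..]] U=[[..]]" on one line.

L=[[1,0,0,0],[-1,1,0,0],[-2,0,1,0],[-2,1,-1,1]] U=[[2,3,1,-1],[0,-1,3,-3],[0,0,1,-1],[0,0,0,-3]]

  R1 -= -1·R0 → [0,-1,3,-3]
  R2 -= -2·R0 → [0,0,1,-1]
  R3 -= -2·R0 → [0,-1,2,-5]
  R2 -= 0·R1 → [0,0,1,-1]
  R3 -= 1·R1 → [0,0,-1,-2]
  R3 -= -1·R2 → [0,0,0,-3]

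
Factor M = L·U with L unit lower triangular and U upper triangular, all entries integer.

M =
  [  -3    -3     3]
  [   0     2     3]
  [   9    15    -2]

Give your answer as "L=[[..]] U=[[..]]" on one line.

L=[[1,0,0],[0,1,0],[-3,3,1]] U=[[-3,-3,3],[0,2,3],[0,0,-2]]

  R1 -= 0·R0 → [0,2,3]
  R2 -= -3·R0 → [0,6,7]
  R2 -= 3·R1 → [0,0,-2]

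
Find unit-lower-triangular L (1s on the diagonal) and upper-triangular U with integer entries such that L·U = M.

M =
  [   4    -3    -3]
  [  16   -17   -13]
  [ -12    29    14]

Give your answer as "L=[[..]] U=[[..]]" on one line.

L=[[1,0,0],[4,1,0],[-3,-4,1]] U=[[4,-3,-3],[0,-5,-1],[0,0,1]]

  R1 -= 4·R0 → [0,-5,-1]
  R2 -= -3·R0 → [0,20,5]
  R2 -= -4·R1 → [0,0,1]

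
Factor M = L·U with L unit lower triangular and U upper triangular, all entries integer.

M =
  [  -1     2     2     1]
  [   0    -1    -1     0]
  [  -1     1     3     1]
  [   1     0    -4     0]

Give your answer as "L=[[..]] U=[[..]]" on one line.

L=[[1,0,0,0],[0,1,0,0],[1,1,1,0],[-1,-2,-2,1]] U=[[-1,2,2,1],[0,-1,-1,0],[0,0,2,0],[0,0,0,1]]

  R1 -= 0·R0 → [0,-1,-1,0]
  R2 -= 1·R0 → [0,-1,1,0]
  R3 -= -1·R0 → [0,2,-2,1]
  R2 -= 1·R1 → [0,0,2,0]
  R3 -= -2·R1 → [0,0,-4,1]
  R3 -= -2·R2 → [0,0,0,1]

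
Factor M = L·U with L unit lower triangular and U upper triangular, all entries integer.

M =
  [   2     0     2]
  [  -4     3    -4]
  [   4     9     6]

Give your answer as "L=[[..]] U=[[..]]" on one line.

L=[[1,0,0],[-2,1,0],[2,3,1]] U=[[2,0,2],[0,3,0],[0,0,2]]

  r1 -= -2·r0 → [0,3,0]
  r2 -= 2·r0 → [0,9,2]
  r2 -= 3·r1 → [0,0,2]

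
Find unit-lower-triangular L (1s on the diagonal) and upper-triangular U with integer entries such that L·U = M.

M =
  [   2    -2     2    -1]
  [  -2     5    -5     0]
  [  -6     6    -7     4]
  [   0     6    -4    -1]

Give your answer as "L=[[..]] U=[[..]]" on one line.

  r1 -= -1·r0 → [0,3,-3,-1]
  r2 -= -3·r0 → [0,0,-1,1]
  r3 -= 0·r0 → [0,6,-4,-1]
  r2 -= 0·r1 → [0,0,-1,1]
  r3 -= 2·r1 → [0,0,2,1]
  r3 -= -2·r2 → [0,0,0,3]

L=[[1,0,0,0],[-1,1,0,0],[-3,0,1,0],[0,2,-2,1]] U=[[2,-2,2,-1],[0,3,-3,-1],[0,0,-1,1],[0,0,0,3]]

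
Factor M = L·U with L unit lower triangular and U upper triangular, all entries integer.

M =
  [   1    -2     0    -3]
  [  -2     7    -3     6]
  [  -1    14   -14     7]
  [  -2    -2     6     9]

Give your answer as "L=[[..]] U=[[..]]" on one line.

L=[[1,0,0,0],[-2,1,0,0],[-1,4,1,0],[-2,-2,0,1]] U=[[1,-2,0,-3],[0,3,-3,0],[0,0,-2,4],[0,0,0,3]]

  r1 -= -2·r0 → [0,3,-3,0]
  r2 -= -1·r0 → [0,12,-14,4]
  r3 -= -2·r0 → [0,-6,6,3]
  r2 -= 4·r1 → [0,0,-2,4]
  r3 -= -2·r1 → [0,0,0,3]
  r3 -= 0·r2 → [0,0,0,3]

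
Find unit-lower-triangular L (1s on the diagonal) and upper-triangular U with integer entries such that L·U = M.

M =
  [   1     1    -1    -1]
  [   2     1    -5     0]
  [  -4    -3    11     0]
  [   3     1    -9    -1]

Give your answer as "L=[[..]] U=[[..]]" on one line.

L=[[1,0,0,0],[2,1,0,0],[-4,-1,1,0],[3,2,0,1]] U=[[1,1,-1,-1],[0,-1,-3,2],[0,0,4,-2],[0,0,0,-2]]

  r1 -= 2·r0 → [0,-1,-3,2]
  r2 -= -4·r0 → [0,1,7,-4]
  r3 -= 3·r0 → [0,-2,-6,2]
  r2 -= -1·r1 → [0,0,4,-2]
  r3 -= 2·r1 → [0,0,0,-2]
  r3 -= 0·r2 → [0,0,0,-2]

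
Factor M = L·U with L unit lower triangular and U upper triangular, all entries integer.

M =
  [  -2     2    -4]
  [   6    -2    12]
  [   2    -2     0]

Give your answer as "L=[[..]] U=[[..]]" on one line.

  R1 -= -3·R0 → [0,4,0]
  R2 -= -1·R0 → [0,0,-4]
  R2 -= 0·R1 → [0,0,-4]

L=[[1,0,0],[-3,1,0],[-1,0,1]] U=[[-2,2,-4],[0,4,0],[0,0,-4]]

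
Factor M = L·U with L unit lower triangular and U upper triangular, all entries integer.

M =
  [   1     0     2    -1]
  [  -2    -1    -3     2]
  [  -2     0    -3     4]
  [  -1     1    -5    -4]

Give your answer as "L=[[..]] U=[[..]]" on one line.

  r1 -= -2·r0 → [0,-1,1,0]
  r2 -= -2·r0 → [0,0,1,2]
  r3 -= -1·r0 → [0,1,-3,-5]
  r2 -= 0·r1 → [0,0,1,2]
  r3 -= -1·r1 → [0,0,-2,-5]
  r3 -= -2·r2 → [0,0,0,-1]

L=[[1,0,0,0],[-2,1,0,0],[-2,0,1,0],[-1,-1,-2,1]] U=[[1,0,2,-1],[0,-1,1,0],[0,0,1,2],[0,0,0,-1]]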